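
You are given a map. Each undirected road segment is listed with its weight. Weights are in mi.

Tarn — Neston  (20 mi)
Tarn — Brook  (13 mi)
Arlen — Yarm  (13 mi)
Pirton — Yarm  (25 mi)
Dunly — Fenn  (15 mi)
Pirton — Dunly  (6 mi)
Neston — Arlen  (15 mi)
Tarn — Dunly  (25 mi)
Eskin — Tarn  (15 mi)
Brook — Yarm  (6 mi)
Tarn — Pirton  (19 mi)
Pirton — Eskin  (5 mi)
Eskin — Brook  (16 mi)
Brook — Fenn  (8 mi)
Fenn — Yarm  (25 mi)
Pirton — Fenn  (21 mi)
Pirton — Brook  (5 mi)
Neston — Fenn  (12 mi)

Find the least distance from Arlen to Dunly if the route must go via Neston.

42 mi

Best Arlen to Neston: Arlen → Neston costing 15
Shortest Neston→Dunly: Neston → Fenn → Dunly = 27
Total via Neston: 15 + 27 = 42 mi.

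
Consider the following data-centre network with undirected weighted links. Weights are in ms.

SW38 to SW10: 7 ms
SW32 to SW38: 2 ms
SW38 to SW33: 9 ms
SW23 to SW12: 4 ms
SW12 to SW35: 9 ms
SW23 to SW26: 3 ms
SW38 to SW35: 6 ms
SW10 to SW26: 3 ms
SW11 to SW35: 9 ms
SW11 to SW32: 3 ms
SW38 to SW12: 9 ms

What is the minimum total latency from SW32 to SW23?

15 ms

Enumerating some paths:
SW32 - SW11 - SW35 - SW12 - SW23: 3+9+9+4 = 25
SW32 - SW38 - SW12 - SW23: 2+9+4 = 15
SW32 - SW38 - SW35 - SW12 - SW23: 2+6+9+4 = 21
The minimum is 15 ms via SW32 - SW38 - SW12 - SW23.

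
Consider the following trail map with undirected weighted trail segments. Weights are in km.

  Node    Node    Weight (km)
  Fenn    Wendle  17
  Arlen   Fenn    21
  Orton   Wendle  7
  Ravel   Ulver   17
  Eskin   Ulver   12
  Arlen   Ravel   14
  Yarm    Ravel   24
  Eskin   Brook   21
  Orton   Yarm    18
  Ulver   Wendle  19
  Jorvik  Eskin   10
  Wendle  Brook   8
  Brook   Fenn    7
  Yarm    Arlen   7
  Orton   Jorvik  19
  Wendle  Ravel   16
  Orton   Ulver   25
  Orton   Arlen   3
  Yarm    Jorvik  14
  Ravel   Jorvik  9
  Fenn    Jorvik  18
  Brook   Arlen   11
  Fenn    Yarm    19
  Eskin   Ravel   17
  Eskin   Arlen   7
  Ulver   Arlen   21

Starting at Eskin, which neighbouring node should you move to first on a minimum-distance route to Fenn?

Arlen

Enumerating some paths:
Eskin → Arlen → Brook → Fenn: 7+11+7 = 25
Eskin → Brook → Fenn: 21+7 = 28
The minimum is 25 km via Eskin → Arlen → Brook → Fenn.
So from Eskin the first move is to Arlen.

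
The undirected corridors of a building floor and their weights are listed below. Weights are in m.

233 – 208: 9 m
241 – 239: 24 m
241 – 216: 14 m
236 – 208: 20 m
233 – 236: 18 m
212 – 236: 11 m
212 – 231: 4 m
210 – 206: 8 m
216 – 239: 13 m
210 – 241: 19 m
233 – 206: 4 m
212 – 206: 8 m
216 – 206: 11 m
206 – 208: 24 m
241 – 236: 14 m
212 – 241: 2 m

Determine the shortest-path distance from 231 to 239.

30 m

Compare a few routes:
231 - 212 - 241 - 216 - 239: 4+2+14+13 = 33
231 - 212 - 241 - 239: 4+2+24 = 30
Cheapest is 231 - 212 - 241 - 239 at 30 m.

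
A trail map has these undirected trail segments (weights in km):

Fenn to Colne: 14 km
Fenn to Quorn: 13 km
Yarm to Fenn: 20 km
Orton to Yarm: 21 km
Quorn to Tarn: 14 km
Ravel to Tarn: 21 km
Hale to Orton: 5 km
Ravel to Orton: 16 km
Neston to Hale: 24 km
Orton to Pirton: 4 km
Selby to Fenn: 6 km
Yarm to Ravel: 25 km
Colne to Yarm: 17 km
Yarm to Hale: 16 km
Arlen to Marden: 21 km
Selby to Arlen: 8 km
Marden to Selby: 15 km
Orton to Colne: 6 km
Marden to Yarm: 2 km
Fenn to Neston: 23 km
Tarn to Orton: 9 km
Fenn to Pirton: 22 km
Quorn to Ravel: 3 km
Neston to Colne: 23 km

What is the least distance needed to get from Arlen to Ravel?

Running Dijkstra from Arlen:
Arlen: 0
Selby: 8  (via Arlen)
Fenn: 14  (via Selby)
Marden: 21  (via Arlen)
Yarm: 23  (via Marden)
Quorn: 27  (via Fenn)
Colne: 28  (via Fenn)
Ravel: 30  (via Quorn)
Shortest route: Arlen → Selby → Fenn → Quorn → Ravel = 30 km.

30 km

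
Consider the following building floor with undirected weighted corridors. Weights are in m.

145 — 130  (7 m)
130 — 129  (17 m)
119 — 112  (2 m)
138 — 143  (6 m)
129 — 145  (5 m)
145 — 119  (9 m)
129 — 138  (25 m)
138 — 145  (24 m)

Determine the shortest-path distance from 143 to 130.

Settle nodes by increasing distance from 143:
143: 0
138: 6  (via 143)
145: 30  (via 138)
129: 31  (via 138)
130: 37  (via 145)
Shortest route: 143 → 138 → 145 → 130 = 37 m.

37 m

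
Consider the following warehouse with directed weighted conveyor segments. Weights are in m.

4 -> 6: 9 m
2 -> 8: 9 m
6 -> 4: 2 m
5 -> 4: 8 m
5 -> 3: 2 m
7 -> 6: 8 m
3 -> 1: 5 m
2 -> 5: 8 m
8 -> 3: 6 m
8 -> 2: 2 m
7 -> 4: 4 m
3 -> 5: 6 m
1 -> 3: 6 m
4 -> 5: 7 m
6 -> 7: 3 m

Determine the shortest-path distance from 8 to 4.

18 m

Shortest distances from 8:
8: 0
2: 2  (via 8)
3: 6  (via 8)
5: 10  (via 2)
1: 11  (via 3)
4: 18  (via 5)
Shortest route: 8–2–5–4 = 18 m.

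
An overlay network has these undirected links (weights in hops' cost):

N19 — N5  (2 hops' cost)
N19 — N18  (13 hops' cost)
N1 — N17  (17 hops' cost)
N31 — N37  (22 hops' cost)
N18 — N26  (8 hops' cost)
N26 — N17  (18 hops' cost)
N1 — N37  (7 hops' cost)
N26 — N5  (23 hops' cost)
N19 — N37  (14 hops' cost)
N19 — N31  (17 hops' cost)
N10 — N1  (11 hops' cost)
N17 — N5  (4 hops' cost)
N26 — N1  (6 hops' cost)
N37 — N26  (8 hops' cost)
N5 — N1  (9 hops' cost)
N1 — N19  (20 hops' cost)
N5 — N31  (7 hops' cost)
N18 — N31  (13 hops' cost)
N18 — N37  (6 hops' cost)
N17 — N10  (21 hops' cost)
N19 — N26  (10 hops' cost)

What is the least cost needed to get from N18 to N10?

Settle nodes by increasing distance from N18:
N18: 0
N37: 6  (via N18)
N26: 8  (via N18)
N1: 13  (via N37)
N31: 13  (via N18)
N19: 13  (via N18)
N5: 15  (via N19)
N17: 19  (via N5)
N10: 24  (via N1)
Shortest route: N18–N37–N1–N10 = 24 hops' cost.

24 hops' cost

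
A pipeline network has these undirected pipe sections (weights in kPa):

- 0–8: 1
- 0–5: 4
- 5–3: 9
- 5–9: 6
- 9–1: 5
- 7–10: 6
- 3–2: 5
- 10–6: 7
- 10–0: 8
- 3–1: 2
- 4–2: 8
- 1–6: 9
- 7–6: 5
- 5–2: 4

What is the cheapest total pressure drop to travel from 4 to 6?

Enumerating some paths:
4 - 2 - 3 - 1 - 6: 8+5+2+9 = 24
4 - 2 - 5 - 3 - 1 - 6: 8+4+9+2+9 = 32
4 - 2 - 5 - 0 - 10 - 6: 8+4+4+8+7 = 31
Cheapest is 4 - 2 - 3 - 1 - 6 at 24 kPa.

24 kPa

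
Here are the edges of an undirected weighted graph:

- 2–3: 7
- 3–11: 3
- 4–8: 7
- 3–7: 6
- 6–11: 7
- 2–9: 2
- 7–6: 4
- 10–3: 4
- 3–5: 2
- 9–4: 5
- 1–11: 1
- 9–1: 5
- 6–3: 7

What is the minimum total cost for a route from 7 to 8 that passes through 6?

29

Shortest 7→6: 7 → 6 = 4
Shortest 6→8: 6 → 11 → 1 → 9 → 4 → 8 = 25
Total via 6: 4 + 25 = 29.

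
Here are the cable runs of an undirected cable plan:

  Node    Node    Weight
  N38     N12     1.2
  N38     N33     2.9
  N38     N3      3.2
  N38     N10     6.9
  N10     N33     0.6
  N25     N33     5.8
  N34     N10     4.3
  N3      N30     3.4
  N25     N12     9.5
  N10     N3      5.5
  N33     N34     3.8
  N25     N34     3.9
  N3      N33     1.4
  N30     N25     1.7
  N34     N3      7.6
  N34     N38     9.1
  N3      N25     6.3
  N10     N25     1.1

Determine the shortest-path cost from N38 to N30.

6.3

Settle nodes by increasing distance from N38:
N38: 0
N12: 1.2  (via N38)
N33: 2.9  (via N38)
N3: 3.2  (via N38)
N10: 3.5  (via N33)
N25: 4.6  (via N10)
N30: 6.3  (via N25)
Shortest route: N38 → N33 → N10 → N25 → N30 = 6.3.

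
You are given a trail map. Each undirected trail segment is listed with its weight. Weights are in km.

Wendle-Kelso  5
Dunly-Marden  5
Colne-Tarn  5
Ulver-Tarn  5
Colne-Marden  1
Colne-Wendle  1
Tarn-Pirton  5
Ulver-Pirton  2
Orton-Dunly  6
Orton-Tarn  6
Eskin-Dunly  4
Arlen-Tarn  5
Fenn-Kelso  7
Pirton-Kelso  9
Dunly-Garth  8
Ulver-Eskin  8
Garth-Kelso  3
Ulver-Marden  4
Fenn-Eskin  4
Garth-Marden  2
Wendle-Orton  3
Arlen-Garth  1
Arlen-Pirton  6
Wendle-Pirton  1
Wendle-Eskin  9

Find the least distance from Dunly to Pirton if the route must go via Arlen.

Shortest Dunly→Arlen: Dunly → Marden → Garth → Arlen = 8
Best Arlen to Pirton: Arlen → Pirton costing 6
Total via Arlen: 8 + 6 = 14 km.

14 km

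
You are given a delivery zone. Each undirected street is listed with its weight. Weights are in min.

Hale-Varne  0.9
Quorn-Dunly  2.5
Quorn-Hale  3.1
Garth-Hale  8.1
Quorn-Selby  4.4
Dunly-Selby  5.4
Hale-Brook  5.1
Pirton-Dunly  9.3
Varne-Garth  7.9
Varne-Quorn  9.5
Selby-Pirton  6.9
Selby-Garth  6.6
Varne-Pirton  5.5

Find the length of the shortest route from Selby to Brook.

12.6 min

Compare a few routes:
Selby - Quorn - Hale - Brook: 4.4+3.1+5.1 = 12.6
Selby - Dunly - Quorn - Hale - Brook: 5.4+2.5+3.1+5.1 = 16.1
Selby - Pirton - Varne - Hale - Brook: 6.9+5.5+0.9+5.1 = 18.4
The minimum is 12.6 min via Selby - Quorn - Hale - Brook.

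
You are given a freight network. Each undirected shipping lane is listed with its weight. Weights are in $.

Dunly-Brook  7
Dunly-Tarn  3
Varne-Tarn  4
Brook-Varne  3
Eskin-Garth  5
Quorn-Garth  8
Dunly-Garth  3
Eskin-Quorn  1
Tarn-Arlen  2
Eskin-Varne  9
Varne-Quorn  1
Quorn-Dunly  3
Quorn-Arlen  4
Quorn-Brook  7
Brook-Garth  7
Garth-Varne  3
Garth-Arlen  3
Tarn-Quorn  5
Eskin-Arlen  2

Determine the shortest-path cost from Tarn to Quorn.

$5

Shortest distances from Tarn:
Tarn: 0
Arlen: 2  (via Tarn)
Dunly: 3  (via Tarn)
Eskin: 4  (via Arlen)
Varne: 4  (via Tarn)
Quorn: 5  (via Tarn)
Shortest route: Tarn → Quorn = $5.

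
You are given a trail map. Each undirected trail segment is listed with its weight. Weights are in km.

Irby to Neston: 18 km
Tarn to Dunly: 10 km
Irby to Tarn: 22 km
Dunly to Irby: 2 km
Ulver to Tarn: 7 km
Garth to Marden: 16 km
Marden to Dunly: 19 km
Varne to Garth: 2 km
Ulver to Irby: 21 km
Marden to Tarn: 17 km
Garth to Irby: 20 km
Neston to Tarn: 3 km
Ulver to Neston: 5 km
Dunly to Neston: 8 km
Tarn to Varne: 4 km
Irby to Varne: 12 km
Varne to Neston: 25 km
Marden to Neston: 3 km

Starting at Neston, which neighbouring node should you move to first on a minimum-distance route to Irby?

Dunly

Compare a few routes:
Neston - Dunly - Irby: 8+2 = 10
Neston - Tarn - Dunly - Irby: 3+10+2 = 15
The minimum is 10 km via Neston - Dunly - Irby.
So from Neston the first move is to Dunly.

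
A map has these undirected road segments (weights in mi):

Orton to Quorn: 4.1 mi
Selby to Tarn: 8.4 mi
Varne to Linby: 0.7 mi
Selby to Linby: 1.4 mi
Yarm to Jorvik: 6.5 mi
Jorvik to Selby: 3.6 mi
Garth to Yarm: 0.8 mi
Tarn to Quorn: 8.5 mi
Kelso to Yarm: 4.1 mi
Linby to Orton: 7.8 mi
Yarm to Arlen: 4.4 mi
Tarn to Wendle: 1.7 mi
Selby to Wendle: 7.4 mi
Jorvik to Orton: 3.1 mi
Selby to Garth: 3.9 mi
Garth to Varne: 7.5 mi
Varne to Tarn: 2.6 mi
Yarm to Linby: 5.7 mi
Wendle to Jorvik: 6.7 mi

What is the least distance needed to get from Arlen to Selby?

Enumerating some paths:
Arlen - Yarm - Garth - Selby: 4.4+0.8+3.9 = 9.1
Arlen - Yarm - Jorvik - Selby: 4.4+6.5+3.6 = 14.5
Arlen - Yarm - Linby - Selby: 4.4+5.7+1.4 = 11.5
The minimum is 9.1 mi via Arlen - Yarm - Garth - Selby.

9.1 mi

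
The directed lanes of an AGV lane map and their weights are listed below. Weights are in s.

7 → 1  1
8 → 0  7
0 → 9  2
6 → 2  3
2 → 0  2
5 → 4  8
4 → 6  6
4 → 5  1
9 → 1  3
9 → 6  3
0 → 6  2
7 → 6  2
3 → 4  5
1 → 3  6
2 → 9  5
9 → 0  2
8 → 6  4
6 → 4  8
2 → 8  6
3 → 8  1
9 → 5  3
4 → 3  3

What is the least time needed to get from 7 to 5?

Compare a few routes:
7 - 6 - 4 - 5: 2+8+1 = 11
7 - 6 - 2 - 0 - 9 - 5: 2+3+2+2+3 = 12
7 - 6 - 2 - 9 - 5: 2+3+5+3 = 13
Cheapest is 7 - 6 - 4 - 5 at 11 s.

11 s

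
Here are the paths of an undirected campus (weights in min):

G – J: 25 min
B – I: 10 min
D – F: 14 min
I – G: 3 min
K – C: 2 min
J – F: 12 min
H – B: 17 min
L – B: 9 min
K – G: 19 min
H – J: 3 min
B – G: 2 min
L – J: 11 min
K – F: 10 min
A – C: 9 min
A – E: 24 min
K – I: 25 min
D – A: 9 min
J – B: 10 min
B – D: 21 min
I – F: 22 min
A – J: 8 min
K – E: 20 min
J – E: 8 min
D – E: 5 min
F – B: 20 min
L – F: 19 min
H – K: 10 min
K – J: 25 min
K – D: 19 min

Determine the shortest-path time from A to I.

Shortest distances from A:
A: 0
J: 8  (via A)
C: 9  (via A)
D: 9  (via A)
H: 11  (via J)
K: 11  (via C)
E: 14  (via D)
B: 18  (via J)
L: 19  (via J)
F: 20  (via J)
G: 20  (via B)
I: 23  (via G)
Shortest route: A → J → B → G → I = 23 min.

23 min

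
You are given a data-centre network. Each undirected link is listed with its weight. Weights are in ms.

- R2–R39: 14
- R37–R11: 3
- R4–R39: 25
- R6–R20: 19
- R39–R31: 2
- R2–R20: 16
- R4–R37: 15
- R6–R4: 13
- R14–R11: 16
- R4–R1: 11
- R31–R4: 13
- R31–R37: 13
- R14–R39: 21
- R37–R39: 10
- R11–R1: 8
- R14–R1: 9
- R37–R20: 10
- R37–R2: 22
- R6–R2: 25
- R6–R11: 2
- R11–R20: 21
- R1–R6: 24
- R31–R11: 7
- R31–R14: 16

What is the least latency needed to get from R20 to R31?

Enumerating some paths:
R20–R37–R11–R31: 10+3+7 = 20
R20–R37–R39–R31: 10+10+2 = 22
The minimum is 20 ms via R20–R37–R11–R31.

20 ms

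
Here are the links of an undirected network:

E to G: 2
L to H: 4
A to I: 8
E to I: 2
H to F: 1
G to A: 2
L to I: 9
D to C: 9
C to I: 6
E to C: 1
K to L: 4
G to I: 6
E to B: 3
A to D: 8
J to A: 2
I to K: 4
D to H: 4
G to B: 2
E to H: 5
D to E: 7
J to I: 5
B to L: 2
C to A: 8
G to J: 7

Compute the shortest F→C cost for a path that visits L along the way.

11

Best F to L: F–H–L costing 5
Shortest L→C: L–B–E–C = 6
Total via L: 5 + 6 = 11.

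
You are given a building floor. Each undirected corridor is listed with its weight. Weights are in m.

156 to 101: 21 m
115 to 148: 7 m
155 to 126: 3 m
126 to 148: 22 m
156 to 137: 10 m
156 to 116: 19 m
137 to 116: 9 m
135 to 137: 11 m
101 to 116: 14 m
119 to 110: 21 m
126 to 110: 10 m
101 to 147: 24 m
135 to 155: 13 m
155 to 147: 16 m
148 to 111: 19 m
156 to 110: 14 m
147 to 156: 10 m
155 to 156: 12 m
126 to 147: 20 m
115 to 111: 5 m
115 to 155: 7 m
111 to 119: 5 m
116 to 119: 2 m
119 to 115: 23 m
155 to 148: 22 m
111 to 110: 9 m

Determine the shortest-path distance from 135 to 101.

34 m

Compare a few routes:
135–155–115–111–119–116–101: 13+7+5+5+2+14 = 46
135–137–156–101: 11+10+21 = 42
135–137–116–101: 11+9+14 = 34
135–155–156–101: 13+12+21 = 46
The minimum is 34 m via 135–137–116–101.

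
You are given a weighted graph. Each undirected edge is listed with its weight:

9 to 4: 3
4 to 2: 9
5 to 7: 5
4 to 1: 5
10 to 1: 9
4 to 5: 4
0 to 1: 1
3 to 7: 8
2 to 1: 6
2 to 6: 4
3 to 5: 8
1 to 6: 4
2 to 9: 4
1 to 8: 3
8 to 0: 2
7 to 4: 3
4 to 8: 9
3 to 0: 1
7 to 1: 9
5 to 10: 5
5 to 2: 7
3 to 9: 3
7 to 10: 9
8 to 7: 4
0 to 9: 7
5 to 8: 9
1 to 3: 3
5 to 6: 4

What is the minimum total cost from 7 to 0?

Running Dijkstra from 7:
7: 0
4: 3  (via 7)
8: 4  (via 7)
5: 5  (via 7)
0: 6  (via 8)
Shortest route: 7 → 8 → 0 = 6.

6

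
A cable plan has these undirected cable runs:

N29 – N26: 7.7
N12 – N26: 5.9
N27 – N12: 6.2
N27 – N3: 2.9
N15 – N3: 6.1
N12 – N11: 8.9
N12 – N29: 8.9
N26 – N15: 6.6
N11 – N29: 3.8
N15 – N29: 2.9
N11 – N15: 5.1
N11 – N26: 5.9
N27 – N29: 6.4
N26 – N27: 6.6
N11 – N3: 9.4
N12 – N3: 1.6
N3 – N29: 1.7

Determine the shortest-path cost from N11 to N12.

Running Dijkstra from N11:
N11: 0
N29: 3.8  (via N11)
N15: 5.1  (via N11)
N3: 5.5  (via N29)
N26: 5.9  (via N11)
N12: 7.1  (via N3)
Shortest route: N11 → N29 → N3 → N12 = 7.1.

7.1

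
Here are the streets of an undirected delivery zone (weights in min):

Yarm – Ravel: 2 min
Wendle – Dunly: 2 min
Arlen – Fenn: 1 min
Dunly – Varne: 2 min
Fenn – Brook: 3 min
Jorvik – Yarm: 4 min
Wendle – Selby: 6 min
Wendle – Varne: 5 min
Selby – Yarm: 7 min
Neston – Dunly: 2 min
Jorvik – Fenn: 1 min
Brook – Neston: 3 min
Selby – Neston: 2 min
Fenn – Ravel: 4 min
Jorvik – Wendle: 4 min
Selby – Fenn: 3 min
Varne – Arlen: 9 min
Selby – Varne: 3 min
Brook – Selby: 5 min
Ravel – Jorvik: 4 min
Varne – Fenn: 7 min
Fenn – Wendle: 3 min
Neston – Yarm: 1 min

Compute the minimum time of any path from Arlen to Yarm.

6 min

Shortest distances from Arlen:
Arlen: 0
Fenn: 1  (via Arlen)
Jorvik: 2  (via Fenn)
Brook: 4  (via Fenn)
Selby: 4  (via Fenn)
Wendle: 4  (via Fenn)
Ravel: 5  (via Fenn)
Dunly: 6  (via Wendle)
Neston: 6  (via Selby)
Yarm: 6  (via Jorvik)
Shortest route: Arlen–Fenn–Jorvik–Yarm = 6 min.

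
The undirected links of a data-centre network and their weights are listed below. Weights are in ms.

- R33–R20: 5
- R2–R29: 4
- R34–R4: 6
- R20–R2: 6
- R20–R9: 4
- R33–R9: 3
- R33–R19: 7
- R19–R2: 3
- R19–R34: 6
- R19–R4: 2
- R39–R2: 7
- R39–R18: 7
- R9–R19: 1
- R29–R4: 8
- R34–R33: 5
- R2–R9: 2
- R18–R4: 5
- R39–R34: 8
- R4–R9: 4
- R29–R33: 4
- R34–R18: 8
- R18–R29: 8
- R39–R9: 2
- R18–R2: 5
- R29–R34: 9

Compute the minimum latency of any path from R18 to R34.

Shortest distances from R18:
R18: 0
R2: 5  (via R18)
R4: 5  (via R18)
R19: 7  (via R4)
R39: 7  (via R18)
R9: 7  (via R2)
R29: 8  (via R18)
R34: 8  (via R18)
Shortest route: R18–R34 = 8 ms.

8 ms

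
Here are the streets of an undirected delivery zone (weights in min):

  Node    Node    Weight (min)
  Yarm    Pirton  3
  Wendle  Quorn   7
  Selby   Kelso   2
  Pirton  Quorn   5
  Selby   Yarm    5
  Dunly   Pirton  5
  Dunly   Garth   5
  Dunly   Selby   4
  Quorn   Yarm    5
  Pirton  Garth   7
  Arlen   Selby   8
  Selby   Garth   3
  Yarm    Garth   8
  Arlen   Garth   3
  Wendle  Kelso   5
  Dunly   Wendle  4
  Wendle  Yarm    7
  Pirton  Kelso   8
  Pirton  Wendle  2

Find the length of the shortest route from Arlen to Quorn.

15 min

Candidate routes:
Arlen - Garth - Selby - Yarm - Quorn: 3+3+5+5 = 16
Arlen - Garth - Pirton - Quorn: 3+7+5 = 15
Arlen - Garth - Yarm - Quorn: 3+8+5 = 16
Cheapest is Arlen - Garth - Pirton - Quorn at 15 min.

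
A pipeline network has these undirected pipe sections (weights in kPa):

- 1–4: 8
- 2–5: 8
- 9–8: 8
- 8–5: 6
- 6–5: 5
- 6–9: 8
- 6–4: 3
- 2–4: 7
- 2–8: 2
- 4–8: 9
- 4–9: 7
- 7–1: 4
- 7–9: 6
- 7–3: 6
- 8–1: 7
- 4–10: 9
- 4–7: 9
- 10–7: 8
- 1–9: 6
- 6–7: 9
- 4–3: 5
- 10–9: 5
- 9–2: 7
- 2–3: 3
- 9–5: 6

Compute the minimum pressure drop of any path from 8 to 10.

13 kPa

Settle nodes by increasing distance from 8:
8: 0
2: 2  (via 8)
3: 5  (via 2)
5: 6  (via 8)
1: 7  (via 8)
9: 8  (via 8)
4: 9  (via 8)
6: 11  (via 5)
7: 11  (via 3)
10: 13  (via 9)
Shortest route: 8 → 9 → 10 = 13 kPa.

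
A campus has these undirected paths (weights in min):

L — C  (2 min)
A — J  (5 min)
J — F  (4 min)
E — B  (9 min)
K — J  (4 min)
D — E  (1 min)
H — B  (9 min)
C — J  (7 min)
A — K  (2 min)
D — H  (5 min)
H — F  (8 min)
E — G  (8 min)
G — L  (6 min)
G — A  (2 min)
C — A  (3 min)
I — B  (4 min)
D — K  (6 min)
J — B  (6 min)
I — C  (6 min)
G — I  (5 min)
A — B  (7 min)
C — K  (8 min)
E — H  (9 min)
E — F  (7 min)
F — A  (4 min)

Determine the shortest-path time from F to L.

Candidate routes:
F → A → G → L: 4+2+6 = 12
F → J → C → L: 4+7+2 = 13
F → A → C → L: 4+3+2 = 9
The minimum is 9 min via F → A → C → L.

9 min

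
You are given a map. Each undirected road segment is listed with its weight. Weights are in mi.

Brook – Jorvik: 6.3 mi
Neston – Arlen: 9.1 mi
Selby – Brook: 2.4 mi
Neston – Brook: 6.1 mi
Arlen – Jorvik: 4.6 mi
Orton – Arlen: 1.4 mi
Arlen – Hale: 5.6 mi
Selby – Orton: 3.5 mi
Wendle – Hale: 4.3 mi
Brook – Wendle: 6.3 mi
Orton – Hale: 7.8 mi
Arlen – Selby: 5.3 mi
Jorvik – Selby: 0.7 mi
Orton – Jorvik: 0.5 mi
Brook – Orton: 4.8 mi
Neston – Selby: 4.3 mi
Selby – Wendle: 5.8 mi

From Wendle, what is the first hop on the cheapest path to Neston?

Selby

Candidate routes:
Wendle–Brook–Selby–Neston: 6.3+2.4+4.3 = 13
Wendle–Brook–Neston: 6.3+6.1 = 12.4
Wendle–Selby–Brook–Neston: 5.8+2.4+6.1 = 14.3
Wendle–Selby–Neston: 5.8+4.3 = 10.1
Cheapest is Wendle–Selby–Neston at 10.1 mi.
So from Wendle the first move is to Selby.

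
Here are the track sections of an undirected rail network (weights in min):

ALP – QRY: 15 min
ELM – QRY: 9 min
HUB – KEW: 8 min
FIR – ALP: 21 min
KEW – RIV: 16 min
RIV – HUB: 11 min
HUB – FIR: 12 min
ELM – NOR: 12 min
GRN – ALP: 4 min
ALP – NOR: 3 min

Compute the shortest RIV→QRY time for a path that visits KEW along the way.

72 min

Best RIV to KEW: RIV–KEW costing 16
Best KEW to QRY: KEW–HUB–FIR–ALP–QRY costing 56
Total via KEW: 16 + 56 = 72 min.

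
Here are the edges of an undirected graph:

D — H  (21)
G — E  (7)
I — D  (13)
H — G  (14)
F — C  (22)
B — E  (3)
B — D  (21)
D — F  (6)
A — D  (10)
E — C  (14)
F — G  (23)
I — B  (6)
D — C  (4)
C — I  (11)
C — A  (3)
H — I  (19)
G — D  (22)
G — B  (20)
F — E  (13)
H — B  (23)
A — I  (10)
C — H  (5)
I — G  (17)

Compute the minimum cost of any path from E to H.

Shortest distances from E:
E: 0
B: 3  (via E)
G: 7  (via E)
I: 9  (via B)
F: 13  (via E)
C: 14  (via E)
A: 17  (via C)
D: 18  (via C)
H: 19  (via C)
Shortest route: E → C → H = 19.

19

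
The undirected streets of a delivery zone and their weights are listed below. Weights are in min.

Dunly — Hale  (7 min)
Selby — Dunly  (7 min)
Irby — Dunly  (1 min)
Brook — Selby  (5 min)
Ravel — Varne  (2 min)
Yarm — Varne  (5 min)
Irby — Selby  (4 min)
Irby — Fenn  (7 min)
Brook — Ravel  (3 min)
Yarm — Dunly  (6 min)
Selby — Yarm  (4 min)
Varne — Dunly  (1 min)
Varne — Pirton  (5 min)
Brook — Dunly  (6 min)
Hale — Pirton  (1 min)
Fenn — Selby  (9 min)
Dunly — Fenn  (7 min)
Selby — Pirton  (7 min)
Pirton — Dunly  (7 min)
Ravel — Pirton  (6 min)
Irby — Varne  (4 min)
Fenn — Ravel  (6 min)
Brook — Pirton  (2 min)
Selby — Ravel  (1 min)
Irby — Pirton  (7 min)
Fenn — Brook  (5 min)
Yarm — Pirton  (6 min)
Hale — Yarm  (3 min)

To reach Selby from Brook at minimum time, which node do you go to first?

Compare a few routes:
Brook → Ravel → Selby: 3+1 = 4
Brook → Pirton → Ravel → Selby: 2+6+1 = 9
Brook → Selby: 5 = 5
Cheapest is Brook → Ravel → Selby at 4 min.
So from Brook the first move is to Ravel.

Ravel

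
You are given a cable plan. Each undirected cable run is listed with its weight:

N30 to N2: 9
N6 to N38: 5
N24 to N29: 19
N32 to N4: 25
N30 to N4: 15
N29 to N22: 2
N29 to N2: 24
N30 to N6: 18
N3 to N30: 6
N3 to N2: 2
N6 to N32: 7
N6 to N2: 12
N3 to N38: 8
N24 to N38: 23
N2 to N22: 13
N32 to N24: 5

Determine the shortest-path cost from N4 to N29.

38

Settle nodes by increasing distance from N4:
N4: 0
N30: 15  (via N4)
N3: 21  (via N30)
N2: 23  (via N3)
N32: 25  (via N4)
N38: 29  (via N3)
N24: 30  (via N32)
N6: 32  (via N32)
N22: 36  (via N2)
N29: 38  (via N22)
Shortest route: N4 → N30 → N3 → N2 → N22 → N29 = 38.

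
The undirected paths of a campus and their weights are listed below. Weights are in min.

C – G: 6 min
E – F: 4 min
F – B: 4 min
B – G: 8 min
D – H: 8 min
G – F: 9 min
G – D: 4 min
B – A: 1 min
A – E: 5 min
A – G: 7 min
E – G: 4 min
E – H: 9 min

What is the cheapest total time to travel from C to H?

18 min

Compare a few routes:
C - G - E - H: 6+4+9 = 19
C - G - D - H: 6+4+8 = 18
The minimum is 18 min via C - G - D - H.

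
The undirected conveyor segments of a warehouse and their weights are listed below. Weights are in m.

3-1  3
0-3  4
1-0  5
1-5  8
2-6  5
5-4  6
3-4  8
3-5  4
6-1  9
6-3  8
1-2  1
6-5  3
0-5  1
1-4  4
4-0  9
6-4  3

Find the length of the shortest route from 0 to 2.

6 m

Running Dijkstra from 0:
0: 0
5: 1  (via 0)
3: 4  (via 0)
6: 4  (via 5)
1: 5  (via 0)
2: 6  (via 1)
Shortest route: 0–1–2 = 6 m.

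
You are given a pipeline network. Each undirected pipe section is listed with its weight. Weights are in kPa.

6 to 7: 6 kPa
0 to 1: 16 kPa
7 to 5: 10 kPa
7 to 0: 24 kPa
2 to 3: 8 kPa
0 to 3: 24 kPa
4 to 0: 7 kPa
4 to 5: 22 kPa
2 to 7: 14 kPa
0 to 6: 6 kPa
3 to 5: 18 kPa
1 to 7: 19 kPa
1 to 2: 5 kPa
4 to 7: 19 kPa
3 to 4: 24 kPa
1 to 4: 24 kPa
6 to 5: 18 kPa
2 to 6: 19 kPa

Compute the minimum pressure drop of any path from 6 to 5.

16 kPa

Enumerating some paths:
6 → 7 → 5: 6+10 = 16
6 → 5: 18 = 18
Cheapest is 6 → 7 → 5 at 16 kPa.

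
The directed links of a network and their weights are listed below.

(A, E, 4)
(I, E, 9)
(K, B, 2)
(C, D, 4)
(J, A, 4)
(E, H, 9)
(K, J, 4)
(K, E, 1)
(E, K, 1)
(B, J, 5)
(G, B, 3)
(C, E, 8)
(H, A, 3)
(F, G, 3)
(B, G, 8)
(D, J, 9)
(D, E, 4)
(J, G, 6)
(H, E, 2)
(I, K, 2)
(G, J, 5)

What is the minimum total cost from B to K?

14

Candidate routes:
B–G–J–A–E–K: 8+5+4+4+1 = 22
B–J–A–E–K: 5+4+4+1 = 14
Cheapest is B–J–A–E–K at 14.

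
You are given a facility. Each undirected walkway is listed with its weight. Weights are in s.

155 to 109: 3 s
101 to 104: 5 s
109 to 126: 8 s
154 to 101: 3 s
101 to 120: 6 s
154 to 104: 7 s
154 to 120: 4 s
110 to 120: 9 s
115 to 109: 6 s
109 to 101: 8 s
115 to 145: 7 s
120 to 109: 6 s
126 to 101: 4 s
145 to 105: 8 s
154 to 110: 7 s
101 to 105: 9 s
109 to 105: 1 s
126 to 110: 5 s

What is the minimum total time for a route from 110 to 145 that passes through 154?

Shortest 110→154: 110–154 = 7
Best 154 to 145: 154–120–109–105–145 costing 19
Total via 154: 7 + 19 = 26 s.

26 s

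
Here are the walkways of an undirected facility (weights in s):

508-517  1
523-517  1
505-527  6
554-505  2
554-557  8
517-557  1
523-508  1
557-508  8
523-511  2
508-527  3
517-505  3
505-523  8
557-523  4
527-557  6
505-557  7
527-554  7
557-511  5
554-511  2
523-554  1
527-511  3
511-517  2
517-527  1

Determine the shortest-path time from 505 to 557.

4 s

Enumerating some paths:
505 → 554 → 511 → 517 → 557: 2+2+2+1 = 7
505 → 517 → 557: 3+1 = 4
505 → 554 → 523 → 508 → 517 → 557: 2+1+1+1+1 = 6
505 → 554 → 523 → 517 → 557: 2+1+1+1 = 5
Cheapest is 505 → 517 → 557 at 4 s.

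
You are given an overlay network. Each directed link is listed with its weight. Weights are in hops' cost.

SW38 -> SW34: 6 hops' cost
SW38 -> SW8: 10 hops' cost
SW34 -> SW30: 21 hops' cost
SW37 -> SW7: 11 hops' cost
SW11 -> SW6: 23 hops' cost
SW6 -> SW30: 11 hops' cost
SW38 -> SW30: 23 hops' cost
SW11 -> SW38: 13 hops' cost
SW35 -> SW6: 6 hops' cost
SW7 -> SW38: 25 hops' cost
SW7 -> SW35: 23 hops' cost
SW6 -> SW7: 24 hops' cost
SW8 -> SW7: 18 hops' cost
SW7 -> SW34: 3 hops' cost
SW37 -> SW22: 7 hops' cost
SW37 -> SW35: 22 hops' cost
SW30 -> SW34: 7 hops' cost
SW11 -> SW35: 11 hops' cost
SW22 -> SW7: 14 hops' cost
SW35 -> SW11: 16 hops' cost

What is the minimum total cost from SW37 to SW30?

35 hops' cost

Running Dijkstra from SW37:
SW37: 0
SW22: 7  (via SW37)
SW7: 11  (via SW37)
SW34: 14  (via SW7)
SW35: 22  (via SW37)
SW6: 28  (via SW35)
SW30: 35  (via SW34)
Shortest route: SW37–SW7–SW34–SW30 = 35 hops' cost.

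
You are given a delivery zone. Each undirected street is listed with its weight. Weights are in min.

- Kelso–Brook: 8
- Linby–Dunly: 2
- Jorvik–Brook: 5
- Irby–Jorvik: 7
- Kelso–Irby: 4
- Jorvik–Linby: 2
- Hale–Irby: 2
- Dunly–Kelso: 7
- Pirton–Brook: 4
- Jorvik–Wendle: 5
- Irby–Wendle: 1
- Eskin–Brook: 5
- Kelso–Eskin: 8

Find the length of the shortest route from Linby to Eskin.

Enumerating some paths:
Linby → Jorvik → Brook → Eskin: 2+5+5 = 12
Linby → Jorvik → Wendle → Irby → Kelso → Eskin: 2+5+1+4+8 = 20
Linby → Dunly → Kelso → Eskin: 2+7+8 = 17
The minimum is 12 min via Linby → Jorvik → Brook → Eskin.

12 min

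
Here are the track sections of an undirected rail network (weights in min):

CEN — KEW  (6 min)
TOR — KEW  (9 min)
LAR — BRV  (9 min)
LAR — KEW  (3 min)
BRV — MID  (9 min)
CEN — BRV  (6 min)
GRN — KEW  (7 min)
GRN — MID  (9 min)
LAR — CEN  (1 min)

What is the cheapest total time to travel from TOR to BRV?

Running Dijkstra from TOR:
TOR: 0
KEW: 9  (via TOR)
LAR: 12  (via KEW)
CEN: 13  (via LAR)
GRN: 16  (via KEW)
BRV: 19  (via CEN)
Shortest route: TOR → KEW → LAR → CEN → BRV = 19 min.

19 min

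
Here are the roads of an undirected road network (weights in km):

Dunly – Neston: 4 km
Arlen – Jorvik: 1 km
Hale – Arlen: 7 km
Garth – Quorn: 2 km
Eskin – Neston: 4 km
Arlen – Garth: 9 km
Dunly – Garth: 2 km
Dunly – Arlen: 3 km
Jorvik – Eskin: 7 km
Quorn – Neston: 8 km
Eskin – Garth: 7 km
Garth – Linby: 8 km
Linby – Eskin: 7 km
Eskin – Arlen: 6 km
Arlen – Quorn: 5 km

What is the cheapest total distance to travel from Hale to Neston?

14 km

Compare a few routes:
Hale - Arlen - Eskin - Neston: 7+6+4 = 17
Hale - Arlen - Dunly - Neston: 7+3+4 = 14
The minimum is 14 km via Hale - Arlen - Dunly - Neston.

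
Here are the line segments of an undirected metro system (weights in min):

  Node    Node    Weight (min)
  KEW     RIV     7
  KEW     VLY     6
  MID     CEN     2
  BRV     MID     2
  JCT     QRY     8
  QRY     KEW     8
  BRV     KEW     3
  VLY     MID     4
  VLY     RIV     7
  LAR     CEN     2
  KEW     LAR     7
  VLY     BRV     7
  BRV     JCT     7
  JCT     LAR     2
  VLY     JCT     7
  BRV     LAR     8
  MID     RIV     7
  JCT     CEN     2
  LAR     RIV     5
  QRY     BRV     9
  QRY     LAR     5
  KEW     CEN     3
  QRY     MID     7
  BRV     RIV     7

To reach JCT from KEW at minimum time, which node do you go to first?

Compare a few routes:
KEW → CEN → LAR → JCT: 3+2+2 = 7
KEW → CEN → JCT: 3+2 = 5
Cheapest is KEW → CEN → JCT at 5 min.
So from KEW the first move is to CEN.

CEN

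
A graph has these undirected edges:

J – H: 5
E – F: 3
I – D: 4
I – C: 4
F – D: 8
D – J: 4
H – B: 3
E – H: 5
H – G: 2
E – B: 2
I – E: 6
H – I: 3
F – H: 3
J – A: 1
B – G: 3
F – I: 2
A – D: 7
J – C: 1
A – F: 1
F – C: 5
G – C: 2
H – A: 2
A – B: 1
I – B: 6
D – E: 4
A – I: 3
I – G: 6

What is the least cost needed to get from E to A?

3

Candidate routes:
E–H–A: 5+2 = 7
E–B–A: 2+1 = 3
E–B–H–A: 2+3+2 = 7
E–F–A: 3+1 = 4
Cheapest is E–B–A at 3.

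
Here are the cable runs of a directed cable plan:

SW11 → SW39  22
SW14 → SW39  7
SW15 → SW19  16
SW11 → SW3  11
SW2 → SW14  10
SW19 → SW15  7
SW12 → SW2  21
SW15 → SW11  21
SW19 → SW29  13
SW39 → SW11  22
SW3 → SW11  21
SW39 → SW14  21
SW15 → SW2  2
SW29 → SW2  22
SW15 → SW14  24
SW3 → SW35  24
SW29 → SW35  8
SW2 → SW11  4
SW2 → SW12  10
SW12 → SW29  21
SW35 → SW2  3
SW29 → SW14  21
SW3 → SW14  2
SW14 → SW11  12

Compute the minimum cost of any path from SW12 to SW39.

38

Settle nodes by increasing distance from SW12:
SW12: 0
SW29: 21  (via SW12)
SW2: 21  (via SW12)
SW11: 25  (via SW2)
SW35: 29  (via SW29)
SW14: 31  (via SW2)
SW3: 36  (via SW11)
SW39: 38  (via SW14)
Shortest route: SW12 → SW2 → SW14 → SW39 = 38.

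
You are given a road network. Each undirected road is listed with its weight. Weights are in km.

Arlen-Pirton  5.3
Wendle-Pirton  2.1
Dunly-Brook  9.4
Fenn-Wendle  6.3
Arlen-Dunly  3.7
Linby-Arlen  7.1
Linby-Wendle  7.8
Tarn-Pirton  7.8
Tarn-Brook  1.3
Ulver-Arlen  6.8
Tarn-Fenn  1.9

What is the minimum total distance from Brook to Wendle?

9.5 km

Candidate routes:
Brook → Tarn → Fenn → Wendle: 1.3+1.9+6.3 = 9.5
Brook → Tarn → Pirton → Wendle: 1.3+7.8+2.1 = 11.2
Brook → Dunly → Arlen → Pirton → Wendle: 9.4+3.7+5.3+2.1 = 20.5
The minimum is 9.5 km via Brook → Tarn → Fenn → Wendle.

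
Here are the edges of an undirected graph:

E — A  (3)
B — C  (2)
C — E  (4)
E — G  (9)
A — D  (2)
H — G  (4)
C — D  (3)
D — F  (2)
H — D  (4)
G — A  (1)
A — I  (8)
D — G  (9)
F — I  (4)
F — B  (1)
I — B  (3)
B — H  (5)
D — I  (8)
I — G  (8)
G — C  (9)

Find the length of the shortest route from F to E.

7

Compare a few routes:
F - D - C - E: 2+3+4 = 9
F - B - C - D - A - E: 1+2+3+2+3 = 11
F - B - C - E: 1+2+4 = 7
The minimum is 7 via F - B - C - E.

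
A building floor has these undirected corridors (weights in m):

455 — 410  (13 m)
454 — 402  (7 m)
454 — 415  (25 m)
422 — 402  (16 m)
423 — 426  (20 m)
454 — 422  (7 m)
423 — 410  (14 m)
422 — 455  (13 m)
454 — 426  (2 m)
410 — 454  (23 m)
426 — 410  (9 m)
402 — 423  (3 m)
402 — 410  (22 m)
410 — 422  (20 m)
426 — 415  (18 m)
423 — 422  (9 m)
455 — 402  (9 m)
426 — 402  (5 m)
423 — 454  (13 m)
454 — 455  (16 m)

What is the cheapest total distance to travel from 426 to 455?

Candidate routes:
426 → 454 → 455: 2+16 = 18
426 → 454 → 422 → 455: 2+7+13 = 22
426 → 402 → 455: 5+9 = 14
426 → 454 → 402 → 455: 2+7+9 = 18
The minimum is 14 m via 426 → 402 → 455.

14 m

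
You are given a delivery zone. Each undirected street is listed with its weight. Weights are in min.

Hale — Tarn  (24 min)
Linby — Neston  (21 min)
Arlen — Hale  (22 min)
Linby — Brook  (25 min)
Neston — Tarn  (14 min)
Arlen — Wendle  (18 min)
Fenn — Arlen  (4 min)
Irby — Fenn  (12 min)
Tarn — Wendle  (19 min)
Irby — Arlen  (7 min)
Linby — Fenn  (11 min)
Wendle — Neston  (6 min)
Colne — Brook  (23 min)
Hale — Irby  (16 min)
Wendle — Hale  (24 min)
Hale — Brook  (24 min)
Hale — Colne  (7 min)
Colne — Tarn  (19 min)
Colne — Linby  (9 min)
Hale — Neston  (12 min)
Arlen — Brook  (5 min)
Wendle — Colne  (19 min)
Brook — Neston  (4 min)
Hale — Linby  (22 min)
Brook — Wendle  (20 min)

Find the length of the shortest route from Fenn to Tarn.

Enumerating some paths:
Fenn - Linby - Colne - Tarn: 11+9+19 = 39
Fenn - Arlen - Brook - Neston - Wendle - Tarn: 4+5+4+6+19 = 38
Fenn - Arlen - Wendle - Tarn: 4+18+19 = 41
Fenn - Arlen - Brook - Neston - Tarn: 4+5+4+14 = 27
Cheapest is Fenn - Arlen - Brook - Neston - Tarn at 27 min.

27 min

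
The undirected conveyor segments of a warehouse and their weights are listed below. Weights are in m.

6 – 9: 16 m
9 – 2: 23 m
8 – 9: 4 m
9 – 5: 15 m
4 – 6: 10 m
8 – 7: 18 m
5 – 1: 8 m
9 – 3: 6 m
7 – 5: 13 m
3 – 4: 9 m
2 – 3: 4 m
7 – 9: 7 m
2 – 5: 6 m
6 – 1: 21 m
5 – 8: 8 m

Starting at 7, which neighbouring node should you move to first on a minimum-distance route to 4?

Enumerating some paths:
7 → 9 → 3 → 4: 7+6+9 = 22
7 → 5 → 2 → 3 → 4: 13+6+4+9 = 32
The minimum is 22 m via 7 → 9 → 3 → 4.
So from 7 the first move is to 9.

9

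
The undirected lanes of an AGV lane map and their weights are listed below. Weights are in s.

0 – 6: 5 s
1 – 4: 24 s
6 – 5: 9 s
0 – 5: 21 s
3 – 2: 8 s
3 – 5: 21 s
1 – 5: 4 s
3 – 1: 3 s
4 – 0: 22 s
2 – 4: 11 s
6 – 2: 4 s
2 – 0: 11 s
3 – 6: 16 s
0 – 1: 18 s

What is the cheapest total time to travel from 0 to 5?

Compare a few routes:
0 - 5: 21 = 21
0 - 6 - 5: 5+9 = 14
The minimum is 14 s via 0 - 6 - 5.

14 s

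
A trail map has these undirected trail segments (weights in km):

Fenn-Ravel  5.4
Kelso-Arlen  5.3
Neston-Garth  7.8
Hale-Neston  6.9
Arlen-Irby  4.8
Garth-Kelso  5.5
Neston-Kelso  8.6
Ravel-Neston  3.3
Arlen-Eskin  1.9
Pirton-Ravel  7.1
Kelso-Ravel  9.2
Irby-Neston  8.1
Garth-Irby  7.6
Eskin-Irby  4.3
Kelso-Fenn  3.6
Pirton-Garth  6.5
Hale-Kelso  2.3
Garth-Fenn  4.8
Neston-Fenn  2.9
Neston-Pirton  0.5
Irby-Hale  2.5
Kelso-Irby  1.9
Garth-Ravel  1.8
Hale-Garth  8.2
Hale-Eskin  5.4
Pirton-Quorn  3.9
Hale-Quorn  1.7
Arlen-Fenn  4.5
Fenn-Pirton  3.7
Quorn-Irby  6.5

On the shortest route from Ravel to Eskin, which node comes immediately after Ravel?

Candidate routes:
Ravel–Fenn–Arlen–Eskin: 5.4+4.5+1.9 = 11.8
Ravel–Neston–Fenn–Arlen–Eskin: 3.3+2.9+4.5+1.9 = 12.6
Ravel–Garth–Fenn–Arlen–Eskin: 1.8+4.8+4.5+1.9 = 13
Cheapest is Ravel–Fenn–Arlen–Eskin at 11.8 km.
So from Ravel the first move is to Fenn.

Fenn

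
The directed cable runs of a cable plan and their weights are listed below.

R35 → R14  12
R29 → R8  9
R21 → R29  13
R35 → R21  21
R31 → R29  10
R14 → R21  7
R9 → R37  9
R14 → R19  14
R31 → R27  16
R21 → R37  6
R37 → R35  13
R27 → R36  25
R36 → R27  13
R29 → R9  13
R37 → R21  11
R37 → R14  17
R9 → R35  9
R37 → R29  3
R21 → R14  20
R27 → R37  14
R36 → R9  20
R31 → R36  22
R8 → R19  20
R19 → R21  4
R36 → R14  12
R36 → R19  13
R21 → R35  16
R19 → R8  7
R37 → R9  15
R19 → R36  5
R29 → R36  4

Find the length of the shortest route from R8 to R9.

Shortest distances from R8:
R8: 0
R19: 20  (via R8)
R21: 24  (via R19)
R36: 25  (via R19)
R37: 30  (via R21)
R29: 33  (via R37)
R14: 37  (via R36)
R27: 38  (via R36)
R35: 40  (via R21)
R9: 45  (via R36)
Shortest route: R8 → R19 → R36 → R9 = 45.

45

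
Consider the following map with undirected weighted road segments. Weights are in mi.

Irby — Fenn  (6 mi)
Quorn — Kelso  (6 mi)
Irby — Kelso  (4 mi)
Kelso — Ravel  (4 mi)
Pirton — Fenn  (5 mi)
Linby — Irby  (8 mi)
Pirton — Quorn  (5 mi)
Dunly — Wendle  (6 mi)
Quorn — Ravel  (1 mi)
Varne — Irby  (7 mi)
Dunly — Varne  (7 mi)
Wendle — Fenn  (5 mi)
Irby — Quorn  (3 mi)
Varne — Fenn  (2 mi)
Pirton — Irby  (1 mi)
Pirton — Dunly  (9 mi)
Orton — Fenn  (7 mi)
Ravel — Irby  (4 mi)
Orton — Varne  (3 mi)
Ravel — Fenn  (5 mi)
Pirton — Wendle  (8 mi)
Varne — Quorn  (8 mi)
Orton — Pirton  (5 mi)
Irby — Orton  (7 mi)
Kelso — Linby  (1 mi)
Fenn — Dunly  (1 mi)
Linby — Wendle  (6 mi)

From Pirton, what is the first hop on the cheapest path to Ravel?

Enumerating some paths:
Pirton → Quorn → Ravel: 5+1 = 6
Pirton → Irby → Ravel: 1+4 = 5
Pirton → Irby → Kelso → Ravel: 1+4+4 = 9
Cheapest is Pirton → Irby → Ravel at 5 mi.
So from Pirton the first move is to Irby.

Irby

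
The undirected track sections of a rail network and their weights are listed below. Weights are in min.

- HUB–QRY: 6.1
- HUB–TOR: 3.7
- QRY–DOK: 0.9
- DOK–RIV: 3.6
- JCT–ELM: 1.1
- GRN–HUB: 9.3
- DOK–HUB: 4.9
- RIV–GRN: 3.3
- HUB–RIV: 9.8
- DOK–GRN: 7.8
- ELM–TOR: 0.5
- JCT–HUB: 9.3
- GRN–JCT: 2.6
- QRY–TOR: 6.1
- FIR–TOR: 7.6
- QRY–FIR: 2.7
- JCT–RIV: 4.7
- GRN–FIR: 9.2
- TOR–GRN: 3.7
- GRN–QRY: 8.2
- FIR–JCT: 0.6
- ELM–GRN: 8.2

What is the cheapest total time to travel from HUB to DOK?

4.9 min

Enumerating some paths:
HUB–QRY–DOK: 6.1+0.9 = 7
HUB–DOK: 4.9 = 4.9
The minimum is 4.9 min via HUB–DOK.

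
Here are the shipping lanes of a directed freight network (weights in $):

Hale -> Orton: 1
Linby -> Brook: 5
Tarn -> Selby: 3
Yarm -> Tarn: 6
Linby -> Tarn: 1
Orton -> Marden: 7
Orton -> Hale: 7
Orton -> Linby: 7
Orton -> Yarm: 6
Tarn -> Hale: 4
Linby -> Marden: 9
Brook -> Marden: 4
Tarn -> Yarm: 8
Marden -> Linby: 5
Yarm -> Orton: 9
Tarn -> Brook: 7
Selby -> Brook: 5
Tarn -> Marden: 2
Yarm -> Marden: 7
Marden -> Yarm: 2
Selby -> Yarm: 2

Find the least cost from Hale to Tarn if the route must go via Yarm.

$13

Best Hale to Yarm: Hale–Orton–Yarm costing 7
Shortest Yarm→Tarn: Yarm–Tarn = 6
Total via Yarm: 7 + 6 = $13.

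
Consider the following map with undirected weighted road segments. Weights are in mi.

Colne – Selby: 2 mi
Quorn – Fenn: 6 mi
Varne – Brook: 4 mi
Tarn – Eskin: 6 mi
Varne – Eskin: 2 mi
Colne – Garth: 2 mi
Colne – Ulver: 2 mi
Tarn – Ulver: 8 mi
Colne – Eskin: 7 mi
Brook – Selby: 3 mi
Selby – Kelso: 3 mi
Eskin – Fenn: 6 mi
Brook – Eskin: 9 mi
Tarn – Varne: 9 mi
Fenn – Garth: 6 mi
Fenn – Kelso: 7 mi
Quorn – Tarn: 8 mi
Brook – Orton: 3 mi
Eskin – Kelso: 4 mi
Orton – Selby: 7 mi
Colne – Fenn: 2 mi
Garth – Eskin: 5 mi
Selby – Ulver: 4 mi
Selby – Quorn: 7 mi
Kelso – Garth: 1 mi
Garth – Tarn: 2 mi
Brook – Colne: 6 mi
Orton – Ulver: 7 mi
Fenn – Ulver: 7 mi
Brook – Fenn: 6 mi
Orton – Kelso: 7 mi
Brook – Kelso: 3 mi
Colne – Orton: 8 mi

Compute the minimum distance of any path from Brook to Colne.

Enumerating some paths:
Brook → Kelso → Garth → Colne: 3+1+2 = 6
Brook → Selby → Colne: 3+2 = 5
Brook → Colne: 6 = 6
The minimum is 5 mi via Brook → Selby → Colne.

5 mi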